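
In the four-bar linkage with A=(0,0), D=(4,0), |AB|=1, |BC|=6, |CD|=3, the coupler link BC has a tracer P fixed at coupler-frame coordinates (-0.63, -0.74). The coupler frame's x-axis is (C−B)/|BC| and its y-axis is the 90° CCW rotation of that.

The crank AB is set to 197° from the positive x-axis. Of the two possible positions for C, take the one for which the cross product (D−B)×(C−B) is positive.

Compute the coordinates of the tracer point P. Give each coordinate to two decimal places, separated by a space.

-1.08 -1.26

A=(0,0), D=(4.00,0)
B = A + 1.00·(cos197°, sin197°) = (-0.9563, -0.2924)
|BD| = 4.9649
circle(B,6.00) ∩ circle(D,3.00): a=5.2015, h=2.9907
  candidates: C₊=(4.0601,2.9994) cross=14.848; C₋=(4.4123,-2.9715) cross=-14.848
  mode + wants cross > 0 → take C=(4.0601,2.9994) (cross=14.848)
ex = (C−B)/|BC| = (0.8361,0.5486); ey = (-0.5486,0.8361)
P = B + -0.63·ex + -0.74·ey = (-1.0770,-1.2567)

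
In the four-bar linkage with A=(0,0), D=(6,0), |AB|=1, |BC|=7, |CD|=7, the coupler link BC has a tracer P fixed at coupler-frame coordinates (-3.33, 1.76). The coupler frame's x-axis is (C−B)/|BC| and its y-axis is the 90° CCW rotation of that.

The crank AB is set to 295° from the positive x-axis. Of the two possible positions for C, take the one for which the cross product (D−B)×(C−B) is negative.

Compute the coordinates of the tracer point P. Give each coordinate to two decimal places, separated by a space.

A=(0,0), D=(6.00,0)
B = A + 1.00·(cos295°, sin295°) = (0.4226, -0.9063)
|BD| = 5.6505
circle(B,7.00) ∩ circle(D,7.00): a=2.8253, h=6.4045
  candidates: C₊=(2.1841,5.8684) cross=36.189; C₋=(4.2386,-6.7748) cross=-36.189
  mode - wants cross < 0 → take C=(4.2386,-6.7748) (cross=-36.189)
ex = (C−B)/|BC| = (0.5451,-0.8383); ey = (0.8383,0.5451)
P = B + -3.33·ex + 1.76·ey = (0.0828,2.8448)

0.08 2.84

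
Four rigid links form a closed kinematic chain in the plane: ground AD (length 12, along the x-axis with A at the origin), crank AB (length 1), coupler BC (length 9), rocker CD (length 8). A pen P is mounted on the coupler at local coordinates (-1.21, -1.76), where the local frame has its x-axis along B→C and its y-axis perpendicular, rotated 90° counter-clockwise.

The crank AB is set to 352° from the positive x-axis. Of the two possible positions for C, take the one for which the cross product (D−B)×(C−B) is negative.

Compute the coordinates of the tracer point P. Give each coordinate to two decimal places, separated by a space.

A=(0,0), D=(12.00,0)
B = A + 1.00·(cos352°, sin352°) = (0.9903, -0.1392)
|BD| = 11.0106
circle(B,9.00) ∩ circle(D,8.00): a=6.2773, h=6.4495
  candidates: C₊=(7.1855,6.3891) cross=71.013; C₋=(7.3486,-6.5088) cross=-71.013
  mode - wants cross < 0 → take C=(7.3486,-6.5088) (cross=-71.013)
ex = (C−B)/|BC| = (0.7065,-0.7077); ey = (0.7077,0.7065)
P = B + -1.21·ex + -1.76·ey = (-1.1102,-0.5262)

-1.11 -0.53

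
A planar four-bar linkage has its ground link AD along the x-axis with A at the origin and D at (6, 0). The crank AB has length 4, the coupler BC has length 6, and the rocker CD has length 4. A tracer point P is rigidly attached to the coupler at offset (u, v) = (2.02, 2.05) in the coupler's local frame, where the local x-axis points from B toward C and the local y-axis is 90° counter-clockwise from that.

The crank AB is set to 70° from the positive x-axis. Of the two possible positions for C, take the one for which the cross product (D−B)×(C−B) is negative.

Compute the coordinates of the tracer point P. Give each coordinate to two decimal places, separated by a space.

A=(0,0), D=(6.00,0)
B = A + 4.00·(cos70°, sin70°) = (1.3681, 3.7588)
|BD| = 5.9652
circle(B,6.00) ∩ circle(D,4.00): a=4.6590, h=3.7807
  candidates: C₊=(7.3681,3.7588) cross=22.553; C₋=(2.6034,-2.1127) cross=-22.553
  mode - wants cross < 0 → take C=(2.6034,-2.1127) (cross=-22.553)
ex = (C−B)/|BC| = (0.2059,-0.9786); ey = (0.9786,0.2059)
P = B + 2.02·ex + 2.05·ey = (3.7901,2.2041)

3.79 2.20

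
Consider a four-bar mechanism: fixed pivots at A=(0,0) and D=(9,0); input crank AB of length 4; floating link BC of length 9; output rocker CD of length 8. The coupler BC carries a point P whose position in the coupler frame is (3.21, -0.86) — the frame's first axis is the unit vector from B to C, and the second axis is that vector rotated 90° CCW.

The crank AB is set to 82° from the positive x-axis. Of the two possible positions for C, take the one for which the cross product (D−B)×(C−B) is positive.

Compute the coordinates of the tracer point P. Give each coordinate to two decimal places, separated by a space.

3.81 4.63

A=(0,0), D=(9.00,0)
B = A + 4.00·(cos82°, sin82°) = (0.5567, 3.9611)
|BD| = 9.3263
circle(B,9.00) ∩ circle(D,8.00): a=5.5745, h=7.0657
  candidates: C₊=(8.6044,7.9902) cross=65.897; C₋=(2.6025,-4.8033) cross=-65.897
  mode + wants cross > 0 → take C=(8.6044,7.9902) (cross=65.897)
ex = (C−B)/|BC| = (0.8942,0.4477); ey = (-0.4477,0.8942)
P = B + 3.21·ex + -0.86·ey = (3.8121,4.6291)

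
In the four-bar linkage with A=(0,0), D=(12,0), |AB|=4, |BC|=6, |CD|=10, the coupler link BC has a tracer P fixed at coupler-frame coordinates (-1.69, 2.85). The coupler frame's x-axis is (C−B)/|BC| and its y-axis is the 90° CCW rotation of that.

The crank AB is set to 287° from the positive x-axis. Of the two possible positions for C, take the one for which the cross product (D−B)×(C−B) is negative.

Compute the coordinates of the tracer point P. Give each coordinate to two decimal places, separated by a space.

A=(0,0), D=(12.00,0)
B = A + 4.00·(cos287°, sin287°) = (1.1695, -3.8252)
|BD| = 11.4862
circle(B,6.00) ∩ circle(D,10.00): a=2.9571, h=5.2207
  candidates: C₊=(2.2192,2.0822) cross=59.966; C₋=(5.6964,-7.7631) cross=-59.966
  mode - wants cross < 0 → take C=(5.6964,-7.7631) (cross=-59.966)
ex = (C−B)/|BC| = (0.7545,-0.6563); ey = (0.6563,0.7545)
P = B + -1.69·ex + 2.85·ey = (1.7649,-0.5658)

1.76 -0.57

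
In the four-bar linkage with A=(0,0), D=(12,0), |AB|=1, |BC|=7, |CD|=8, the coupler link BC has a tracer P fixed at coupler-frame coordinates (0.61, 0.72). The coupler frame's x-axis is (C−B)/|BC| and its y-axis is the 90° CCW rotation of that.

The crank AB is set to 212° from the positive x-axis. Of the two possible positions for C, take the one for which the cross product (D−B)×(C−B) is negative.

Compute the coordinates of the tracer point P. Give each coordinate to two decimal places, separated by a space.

0.05 -0.23

A=(0,0), D=(12.00,0)
B = A + 1.00·(cos212°, sin212°) = (-0.8480, -0.5299)
|BD| = 12.8590
circle(B,7.00) ∩ circle(D,8.00): a=5.8462, h=3.8499
  candidates: C₊=(4.8346,3.5576) cross=49.505; C₋=(5.1519,-4.1356) cross=-49.505
  mode - wants cross < 0 → take C=(5.1519,-4.1356) (cross=-49.505)
ex = (C−B)/|BC| = (0.8571,-0.5151); ey = (0.5151,0.8571)
P = B + 0.61·ex + 0.72·ey = (0.0457,-0.2270)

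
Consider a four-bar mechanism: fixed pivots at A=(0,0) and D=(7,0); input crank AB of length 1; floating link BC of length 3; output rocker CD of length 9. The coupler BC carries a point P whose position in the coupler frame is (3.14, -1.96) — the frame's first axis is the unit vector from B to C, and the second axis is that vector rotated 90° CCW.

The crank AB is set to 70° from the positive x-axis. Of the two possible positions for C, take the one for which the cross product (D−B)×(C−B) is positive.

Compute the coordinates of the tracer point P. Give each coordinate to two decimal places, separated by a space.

0.24 4.64

A=(0,0), D=(7.00,0)
B = A + 1.00·(cos70°, sin70°) = (0.3420, 0.9397)
|BD| = 6.7240
circle(B,3.00) ∩ circle(D,9.00): a=-1.9920, h=2.2432
  candidates: C₊=(-1.3169,3.4393) cross=15.083; C₋=(-1.9439,-1.0031) cross=-15.083
  mode + wants cross > 0 → take C=(-1.3169,3.4393) (cross=15.083)
ex = (C−B)/|BC| = (-0.5530,0.8332); ey = (-0.8332,-0.5530)
P = B + 3.14·ex + -1.96·ey = (0.2387,4.6398)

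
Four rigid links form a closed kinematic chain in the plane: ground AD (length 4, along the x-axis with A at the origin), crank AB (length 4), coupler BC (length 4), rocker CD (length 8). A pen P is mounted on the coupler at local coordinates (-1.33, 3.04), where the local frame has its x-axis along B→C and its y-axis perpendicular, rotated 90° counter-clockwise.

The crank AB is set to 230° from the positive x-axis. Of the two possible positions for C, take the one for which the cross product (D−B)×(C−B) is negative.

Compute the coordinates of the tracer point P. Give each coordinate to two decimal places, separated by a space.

-0.58 -0.41

A=(0,0), D=(4.00,0)
B = A + 4.00·(cos230°, sin230°) = (-2.5712, -3.0642)
|BD| = 7.2505
circle(B,4.00) ∩ circle(D,8.00): a=0.3151, h=3.9876
  candidates: C₊=(-3.9708,0.6830) cross=28.912; C₋=(-0.6004,-6.5450) cross=-28.912
  mode - wants cross < 0 → take C=(-0.6004,-6.5450) (cross=-28.912)
ex = (C−B)/|BC| = (0.4927,-0.8702); ey = (0.8702,0.4927)
P = B + -1.33·ex + 3.04·ey = (-0.5810,-0.4090)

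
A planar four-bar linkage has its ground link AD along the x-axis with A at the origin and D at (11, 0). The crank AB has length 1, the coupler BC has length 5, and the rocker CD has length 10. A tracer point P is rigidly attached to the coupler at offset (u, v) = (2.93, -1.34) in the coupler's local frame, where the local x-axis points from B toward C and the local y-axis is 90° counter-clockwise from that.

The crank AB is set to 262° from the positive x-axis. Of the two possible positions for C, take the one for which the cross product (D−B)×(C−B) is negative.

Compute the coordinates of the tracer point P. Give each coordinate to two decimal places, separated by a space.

0.26 -4.19

A=(0,0), D=(11.00,0)
B = A + 1.00·(cos262°, sin262°) = (-0.1392, -0.9903)
|BD| = 11.1831
circle(B,5.00) ∩ circle(D,10.00): a=2.2383, h=4.4710
  candidates: C₊=(1.6944,3.6614) cross=50.000; C₋=(2.4862,-5.2455) cross=-50.000
  mode - wants cross < 0 → take C=(2.4862,-5.2455) (cross=-50.000)
ex = (C−B)/|BC| = (0.5251,-0.8511); ey = (0.8511,0.5251)
P = B + 2.93·ex + -1.34·ey = (0.2589,-4.1875)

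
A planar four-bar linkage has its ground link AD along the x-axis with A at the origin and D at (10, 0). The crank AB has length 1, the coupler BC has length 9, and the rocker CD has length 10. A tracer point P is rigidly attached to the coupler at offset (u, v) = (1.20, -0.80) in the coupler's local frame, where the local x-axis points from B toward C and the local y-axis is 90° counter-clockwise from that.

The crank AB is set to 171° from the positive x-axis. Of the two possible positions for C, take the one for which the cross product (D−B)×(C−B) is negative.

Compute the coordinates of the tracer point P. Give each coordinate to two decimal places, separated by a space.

-1.08 -1.28

A=(0,0), D=(10.00,0)
B = A + 1.00·(cos171°, sin171°) = (-0.9877, 0.1564)
|BD| = 10.9888
circle(B,9.00) ∩ circle(D,10.00): a=4.6299, h=7.7178
  candidates: C₊=(3.7516,7.8075) cross=84.809; C₋=(3.5319,-7.6265) cross=-84.809
  mode - wants cross < 0 → take C=(3.5319,-7.6265) (cross=-84.809)
ex = (C−B)/|BC| = (0.5022,-0.8648); ey = (0.8648,0.5022)
P = B + 1.20·ex + -0.80·ey = (-1.0769,-1.2830)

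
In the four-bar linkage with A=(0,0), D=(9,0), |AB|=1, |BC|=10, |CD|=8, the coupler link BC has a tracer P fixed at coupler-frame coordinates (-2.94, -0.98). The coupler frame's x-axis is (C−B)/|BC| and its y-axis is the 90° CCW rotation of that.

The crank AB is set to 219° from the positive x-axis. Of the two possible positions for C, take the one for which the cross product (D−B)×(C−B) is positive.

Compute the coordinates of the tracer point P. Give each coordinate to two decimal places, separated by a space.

A=(0,0), D=(9.00,0)
B = A + 1.00·(cos219°, sin219°) = (-0.7771, -0.6293)
|BD| = 9.7974
circle(B,10.00) ∩ circle(D,8.00): a=6.7359, h=7.3910
  candidates: C₊=(5.4701,7.1791) cross=72.413; C₋=(6.4196,-7.5724) cross=-72.413
  mode + wants cross > 0 → take C=(5.4701,7.1791) (cross=72.413)
ex = (C−B)/|BC| = (0.6247,0.7808); ey = (-0.7808,0.6247)
P = B + -2.94·ex + -0.98·ey = (-1.8486,-3.5372)

-1.85 -3.54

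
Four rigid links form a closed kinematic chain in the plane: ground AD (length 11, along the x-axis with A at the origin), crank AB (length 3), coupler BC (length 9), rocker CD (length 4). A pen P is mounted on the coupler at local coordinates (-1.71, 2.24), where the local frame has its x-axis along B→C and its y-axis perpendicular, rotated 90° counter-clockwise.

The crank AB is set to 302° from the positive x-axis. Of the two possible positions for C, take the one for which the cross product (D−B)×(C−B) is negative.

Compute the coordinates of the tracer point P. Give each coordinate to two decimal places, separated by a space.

A=(0,0), D=(11.00,0)
B = A + 3.00·(cos302°, sin302°) = (1.5898, -2.5441)
|BD| = 9.7481
circle(B,9.00) ∩ circle(D,4.00): a=8.2080, h=3.6916
  candidates: C₊=(8.5498,3.1618) cross=35.986; C₋=(10.4768,-3.9656) cross=-35.986
  mode - wants cross < 0 → take C=(10.4768,-3.9656) (cross=-35.986)
ex = (C−B)/|BC| = (0.9874,-0.1579); ey = (0.1579,0.9874)
P = B + -1.71·ex + 2.24·ey = (0.2550,-0.0622)

0.26 -0.06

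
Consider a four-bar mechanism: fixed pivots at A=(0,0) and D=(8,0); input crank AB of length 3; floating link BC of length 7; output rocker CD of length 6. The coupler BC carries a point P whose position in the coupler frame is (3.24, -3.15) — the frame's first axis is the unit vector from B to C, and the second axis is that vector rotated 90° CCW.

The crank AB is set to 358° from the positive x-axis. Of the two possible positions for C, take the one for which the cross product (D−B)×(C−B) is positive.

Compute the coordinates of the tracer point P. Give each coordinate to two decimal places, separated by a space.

A=(0,0), D=(8.00,0)
B = A + 3.00·(cos358°, sin358°) = (2.9982, -0.1047)
|BD| = 5.0029
circle(B,7.00) ∩ circle(D,6.00): a=3.8007, h=5.8783
  candidates: C₊=(6.6750,5.8519) cross=29.409; C₋=(6.9211,-5.9022) cross=-29.409
  mode + wants cross > 0 → take C=(6.6750,5.8519) (cross=29.409)
ex = (C−B)/|BC| = (0.5253,0.8509); ey = (-0.8509,0.5253)
P = B + 3.24·ex + -3.15·ey = (7.3805,0.9978)

7.38 1.00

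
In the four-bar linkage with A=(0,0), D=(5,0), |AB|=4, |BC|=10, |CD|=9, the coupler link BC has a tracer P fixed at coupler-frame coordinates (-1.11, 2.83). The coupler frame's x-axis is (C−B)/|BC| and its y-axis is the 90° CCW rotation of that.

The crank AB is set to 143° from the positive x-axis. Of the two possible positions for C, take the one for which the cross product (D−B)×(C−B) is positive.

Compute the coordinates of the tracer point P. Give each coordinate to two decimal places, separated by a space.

A=(0,0), D=(5.00,0)
B = A + 4.00·(cos143°, sin143°) = (-3.1945, 2.4073)
|BD| = 8.5408
circle(B,10.00) ∩ circle(D,9.00): a=5.3827, h=8.4277
  candidates: C₊=(4.3453,8.9762) cross=71.980; C₋=(-0.4054,-7.1959) cross=-71.980
  mode + wants cross > 0 → take C=(4.3453,8.9762) (cross=71.980)
ex = (C−B)/|BC| = (0.7540,0.6569); ey = (-0.6569,0.7540)
P = B + -1.11·ex + 2.83·ey = (-5.8905,3.8119)

-5.89 3.81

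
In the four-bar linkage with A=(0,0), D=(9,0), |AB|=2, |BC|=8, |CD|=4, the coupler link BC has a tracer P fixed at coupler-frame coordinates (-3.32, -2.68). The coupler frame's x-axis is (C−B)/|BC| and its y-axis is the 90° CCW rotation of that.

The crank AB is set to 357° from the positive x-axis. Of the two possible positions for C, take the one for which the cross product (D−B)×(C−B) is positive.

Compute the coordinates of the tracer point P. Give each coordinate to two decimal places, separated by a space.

0.52 -4.11

A=(0,0), D=(9.00,0)
B = A + 2.00·(cos357°, sin357°) = (1.9973, -0.1047)
|BD| = 7.0035
circle(B,8.00) ∩ circle(D,4.00): a=6.9286, h=3.9993
  candidates: C₊=(8.8653,3.9977) cross=28.009; C₋=(8.9849,-4.0000) cross=-28.009
  mode + wants cross > 0 → take C=(8.8653,3.9977) (cross=28.009)
ex = (C−B)/|BC| = (0.8585,0.5128); ey = (-0.5128,0.8585)
P = B + -3.32·ex + -2.68·ey = (0.5213,-4.1080)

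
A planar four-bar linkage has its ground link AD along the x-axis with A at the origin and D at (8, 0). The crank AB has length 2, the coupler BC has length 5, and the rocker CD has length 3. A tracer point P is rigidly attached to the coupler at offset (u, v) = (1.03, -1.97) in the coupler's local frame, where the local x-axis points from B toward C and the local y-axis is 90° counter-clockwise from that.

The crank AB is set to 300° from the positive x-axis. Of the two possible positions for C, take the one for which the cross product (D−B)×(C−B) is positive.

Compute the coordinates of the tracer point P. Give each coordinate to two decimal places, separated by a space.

A=(0,0), D=(8.00,0)
B = A + 2.00·(cos300°, sin300°) = (1.0000, -1.7321)
|BD| = 7.2111
circle(B,5.00) ∩ circle(D,3.00): a=4.7150, h=1.6641
  candidates: C₊=(5.1772,1.0158) cross=12.000; C₋=(5.9766,-2.2149) cross=-12.000
  mode + wants cross > 0 → take C=(5.1772,1.0158) (cross=12.000)
ex = (C−B)/|BC| = (0.8354,0.5496); ey = (-0.5496,0.8354)
P = B + 1.03·ex + -1.97·ey = (2.9432,-2.8118)

2.94 -2.81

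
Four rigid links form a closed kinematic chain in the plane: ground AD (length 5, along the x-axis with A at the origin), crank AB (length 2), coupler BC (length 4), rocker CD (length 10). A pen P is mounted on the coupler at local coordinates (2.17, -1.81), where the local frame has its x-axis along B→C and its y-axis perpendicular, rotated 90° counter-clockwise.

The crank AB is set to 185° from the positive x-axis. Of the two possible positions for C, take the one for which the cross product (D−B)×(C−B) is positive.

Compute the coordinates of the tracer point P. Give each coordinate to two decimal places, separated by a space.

-2.01 2.65

A=(0,0), D=(5.00,0)
B = A + 2.00·(cos185°, sin185°) = (-1.9924, -0.1743)
|BD| = 6.9946
circle(B,4.00) ∩ circle(D,10.00): a=-2.5074, h=3.1166
  candidates: C₊=(-4.5767,2.8788) cross=21.799; C₋=(-4.4213,-3.3524) cross=-21.799
  mode + wants cross > 0 → take C=(-4.5767,2.8788) (cross=21.799)
ex = (C−B)/|BC| = (-0.6461,0.7633); ey = (-0.7633,-0.6461)
P = B + 2.17·ex + -1.81·ey = (-2.0128,2.6514)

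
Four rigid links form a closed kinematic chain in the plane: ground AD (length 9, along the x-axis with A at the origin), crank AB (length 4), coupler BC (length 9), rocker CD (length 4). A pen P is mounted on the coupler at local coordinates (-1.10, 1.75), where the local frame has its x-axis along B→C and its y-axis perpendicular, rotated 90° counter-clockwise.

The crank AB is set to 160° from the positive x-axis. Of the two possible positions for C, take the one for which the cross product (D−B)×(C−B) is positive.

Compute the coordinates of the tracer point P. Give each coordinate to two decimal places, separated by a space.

A=(0,0), D=(9.00,0)
B = A + 4.00·(cos160°, sin160°) = (-3.7588, 1.3681)
|BD| = 12.8319
circle(B,9.00) ∩ circle(D,4.00): a=8.9487, h=0.9595
  candidates: C₊=(5.2412,1.3681) cross=12.313; C₋=(5.0366,-0.5401) cross=-12.313
  mode + wants cross > 0 → take C=(5.2412,1.3681) (cross=12.313)
ex = (C−B)/|BC| = (1.0000,0.0000); ey = (-0.0000,1.0000)
P = B + -1.10·ex + 1.75·ey = (-4.8588,3.1181)

-4.86 3.12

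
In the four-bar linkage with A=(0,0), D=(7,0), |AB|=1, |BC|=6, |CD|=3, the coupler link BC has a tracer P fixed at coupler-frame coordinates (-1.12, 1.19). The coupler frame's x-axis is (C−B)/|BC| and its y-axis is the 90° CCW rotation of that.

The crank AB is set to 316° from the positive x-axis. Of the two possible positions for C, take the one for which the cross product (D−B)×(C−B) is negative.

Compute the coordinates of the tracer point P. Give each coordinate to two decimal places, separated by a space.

0.12 0.83

A=(0,0), D=(7.00,0)
B = A + 1.00·(cos316°, sin316°) = (0.7193, -0.6947)
|BD| = 6.3190
circle(B,6.00) ∩ circle(D,3.00): a=5.2959, h=2.8202
  candidates: C₊=(5.6731,2.6906) cross=17.821; C₋=(6.2932,-2.9155) cross=-17.821
  mode - wants cross < 0 → take C=(6.2932,-2.9155) (cross=-17.821)
ex = (C−B)/|BC| = (0.9290,-0.3701); ey = (0.3701,0.9290)
P = B + -1.12·ex + 1.19·ey = (0.1194,0.8254)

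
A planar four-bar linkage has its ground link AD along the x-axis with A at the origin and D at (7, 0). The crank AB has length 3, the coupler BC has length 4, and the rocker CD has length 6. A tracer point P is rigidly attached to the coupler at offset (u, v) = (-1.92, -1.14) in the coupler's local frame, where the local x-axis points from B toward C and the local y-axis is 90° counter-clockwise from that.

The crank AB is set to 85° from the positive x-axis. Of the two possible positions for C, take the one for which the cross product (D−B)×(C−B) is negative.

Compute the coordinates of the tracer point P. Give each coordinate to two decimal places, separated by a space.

A=(0,0), D=(7.00,0)
B = A + 3.00·(cos85°, sin85°) = (0.2615, 2.9886)
|BD| = 7.3715
circle(B,4.00) ∩ circle(D,6.00): a=2.3292, h=3.2519
  candidates: C₊=(3.7090,5.0169) cross=23.971; C₋=(1.0723,-0.9284) cross=-23.971
  mode - wants cross < 0 → take C=(1.0723,-0.9284) (cross=-23.971)
ex = (C−B)/|BC| = (0.2027,-0.9792); ey = (0.9792,0.2027)
P = B + -1.92·ex + -1.14·ey = (-1.2440,4.6377)

-1.24 4.64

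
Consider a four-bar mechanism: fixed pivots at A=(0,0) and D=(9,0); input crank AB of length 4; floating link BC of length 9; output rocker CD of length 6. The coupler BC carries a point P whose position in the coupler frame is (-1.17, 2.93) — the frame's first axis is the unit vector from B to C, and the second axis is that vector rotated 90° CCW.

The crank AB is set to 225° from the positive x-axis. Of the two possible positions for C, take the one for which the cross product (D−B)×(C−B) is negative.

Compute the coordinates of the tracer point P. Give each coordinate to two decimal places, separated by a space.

-3.21 0.30

A=(0,0), D=(9.00,0)
B = A + 4.00·(cos225°, sin225°) = (-2.8284, -2.8284)
|BD| = 12.1619
circle(B,9.00) ∩ circle(D,6.00): a=7.9310, h=4.2543
  candidates: C₊=(3.8957,3.1537) cross=51.741; C₋=(5.8745,-5.1217) cross=-51.741
  mode - wants cross < 0 → take C=(5.8745,-5.1217) (cross=-51.741)
ex = (C−B)/|BC| = (0.9670,-0.2548); ey = (0.2548,0.9670)
P = B + -1.17·ex + 2.93·ey = (-3.2132,0.3030)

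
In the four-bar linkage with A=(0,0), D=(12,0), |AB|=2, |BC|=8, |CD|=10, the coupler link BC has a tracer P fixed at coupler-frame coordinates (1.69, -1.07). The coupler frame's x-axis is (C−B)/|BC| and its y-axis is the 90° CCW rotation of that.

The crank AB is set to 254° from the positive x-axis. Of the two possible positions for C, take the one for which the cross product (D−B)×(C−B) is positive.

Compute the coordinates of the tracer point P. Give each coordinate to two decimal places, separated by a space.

1.21 -0.97

A=(0,0), D=(12.00,0)
B = A + 2.00·(cos254°, sin254°) = (-0.5513, -1.9225)
|BD| = 12.6977
circle(B,8.00) ∩ circle(D,10.00): a=4.9312, h=6.2994
  candidates: C₊=(3.3693,5.0509) cross=79.988; C₋=(5.2769,-7.4027) cross=-79.988
  mode + wants cross > 0 → take C=(3.3693,5.0509) (cross=79.988)
ex = (C−B)/|BC| = (0.4901,0.8717); ey = (-0.8717,0.4901)
P = B + 1.69·ex + -1.07·ey = (1.2097,-0.9738)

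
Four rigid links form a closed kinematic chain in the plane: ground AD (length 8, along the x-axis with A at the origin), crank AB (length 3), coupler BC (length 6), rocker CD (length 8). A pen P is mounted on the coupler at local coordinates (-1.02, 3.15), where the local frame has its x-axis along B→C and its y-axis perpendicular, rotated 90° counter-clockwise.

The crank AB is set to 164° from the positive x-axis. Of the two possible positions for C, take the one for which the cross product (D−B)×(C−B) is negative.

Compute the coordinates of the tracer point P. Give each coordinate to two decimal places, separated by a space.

-1.11 3.63

A=(0,0), D=(8.00,0)
B = A + 3.00·(cos164°, sin164°) = (-2.8838, 0.8269)
|BD| = 10.9152
circle(B,6.00) ∩ circle(D,8.00): a=4.1750, h=4.3093
  candidates: C₊=(1.6056,4.8075) cross=47.036; C₋=(0.9527,-3.7863) cross=-47.036
  mode - wants cross < 0 → take C=(0.9527,-3.7863) (cross=-47.036)
ex = (C−B)/|BC| = (0.6394,-0.7689); ey = (0.7689,0.6394)
P = B + -1.02·ex + 3.15·ey = (-1.1141,3.6253)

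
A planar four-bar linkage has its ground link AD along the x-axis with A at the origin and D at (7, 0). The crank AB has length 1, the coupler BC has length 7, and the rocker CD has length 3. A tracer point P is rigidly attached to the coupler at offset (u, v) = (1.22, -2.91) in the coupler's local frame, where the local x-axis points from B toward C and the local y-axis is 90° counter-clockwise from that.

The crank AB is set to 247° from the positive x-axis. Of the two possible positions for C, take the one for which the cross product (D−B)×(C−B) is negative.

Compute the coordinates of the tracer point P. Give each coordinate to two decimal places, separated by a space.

-0.05 -4.06

A=(0,0), D=(7.00,0)
B = A + 1.00·(cos247°, sin247°) = (-0.3907, -0.9205)
|BD| = 7.4478
circle(B,7.00) ∩ circle(D,3.00): a=6.4093, h=2.8145
  candidates: C₊=(5.6215,2.6646) cross=20.962; C₋=(6.3172,-2.9213) cross=-20.962
  mode - wants cross < 0 → take C=(6.3172,-2.9213) (cross=-20.962)
ex = (C−B)/|BC| = (0.9583,-0.2858); ey = (0.2858,0.9583)
P = B + 1.22·ex + -2.91·ey = (-0.0534,-4.0578)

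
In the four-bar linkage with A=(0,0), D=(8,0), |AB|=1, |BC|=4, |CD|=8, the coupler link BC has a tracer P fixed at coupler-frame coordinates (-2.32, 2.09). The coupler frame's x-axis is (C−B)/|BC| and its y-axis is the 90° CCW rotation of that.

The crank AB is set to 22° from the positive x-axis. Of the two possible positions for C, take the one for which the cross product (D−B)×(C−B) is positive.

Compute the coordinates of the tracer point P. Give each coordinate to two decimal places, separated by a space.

A=(0,0), D=(8.00,0)
B = A + 1.00·(cos22°, sin22°) = (0.9272, 0.3746)
|BD| = 7.0827
circle(B,4.00) ∩ circle(D,8.00): a=0.1528, h=3.9971
  candidates: C₊=(1.2912,4.3580) cross=28.310; C₋=(0.8684,-3.6250) cross=-28.310
  mode + wants cross > 0 → take C=(1.2912,4.3580) (cross=28.310)
ex = (C−B)/|BC| = (0.0910,0.9959); ey = (-0.9959,0.0910)
P = B + -2.32·ex + 2.09·ey = (-1.3653,-1.7456)

-1.37 -1.75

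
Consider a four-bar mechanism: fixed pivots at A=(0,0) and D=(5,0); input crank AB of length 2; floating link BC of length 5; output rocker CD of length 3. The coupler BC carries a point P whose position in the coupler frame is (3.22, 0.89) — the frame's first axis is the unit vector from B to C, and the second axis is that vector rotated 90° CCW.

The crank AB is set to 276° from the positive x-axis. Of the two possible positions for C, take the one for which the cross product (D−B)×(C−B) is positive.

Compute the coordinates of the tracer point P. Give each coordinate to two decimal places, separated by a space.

A=(0,0), D=(5.00,0)
B = A + 2.00·(cos276°, sin276°) = (0.2091, -1.9890)
|BD| = 5.1874
circle(B,5.00) ∩ circle(D,3.00): a=4.1359, h=2.8097
  candidates: C₊=(2.9515,2.1917) cross=14.575; C₋=(5.1062,-2.9981) cross=-14.575
  mode + wants cross > 0 → take C=(2.9515,2.1917) (cross=14.575)
ex = (C−B)/|BC| = (0.5485,0.8362); ey = (-0.8362,0.5485)
P = B + 3.22·ex + 0.89·ey = (1.2310,1.1915)

1.23 1.19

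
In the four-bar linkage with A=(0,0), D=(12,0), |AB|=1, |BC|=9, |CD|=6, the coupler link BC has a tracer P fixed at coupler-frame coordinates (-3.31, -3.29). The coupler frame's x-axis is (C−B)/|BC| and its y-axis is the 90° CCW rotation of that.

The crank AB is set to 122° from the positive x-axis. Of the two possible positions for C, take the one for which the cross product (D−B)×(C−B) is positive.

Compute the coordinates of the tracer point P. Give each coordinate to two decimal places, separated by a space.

A=(0,0), D=(12.00,0)
B = A + 1.00·(cos122°, sin122°) = (-0.5299, 0.8480)
|BD| = 12.5586
circle(B,9.00) ∩ circle(D,6.00): a=8.0709, h=3.9825
  candidates: C₊=(7.7915,4.2765) cross=50.015; C₋=(7.2536,-3.6704) cross=-50.015
  mode + wants cross > 0 → take C=(7.7915,4.2765) (cross=50.015)
ex = (C−B)/|BC| = (0.9246,0.3809); ey = (-0.3809,0.9246)
P = B + -3.31·ex + -3.29·ey = (-2.3371,-3.4548)

-2.34 -3.45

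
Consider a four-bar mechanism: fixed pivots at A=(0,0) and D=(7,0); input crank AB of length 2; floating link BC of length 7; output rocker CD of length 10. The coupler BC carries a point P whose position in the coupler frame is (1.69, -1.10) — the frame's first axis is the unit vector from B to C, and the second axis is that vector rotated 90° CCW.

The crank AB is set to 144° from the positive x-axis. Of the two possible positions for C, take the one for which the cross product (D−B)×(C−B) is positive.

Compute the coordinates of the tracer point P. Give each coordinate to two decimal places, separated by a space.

-0.02 2.40

A=(0,0), D=(7.00,0)
B = A + 2.00·(cos144°, sin144°) = (-1.6180, 1.1756)
|BD| = 8.6978
circle(B,7.00) ∩ circle(D,10.00): a=1.4172, h=6.8550
  candidates: C₊=(0.7126,7.7762) cross=59.624; C₋=(-1.1404,-5.8081) cross=-59.624
  mode + wants cross > 0 → take C=(0.7126,7.7762) (cross=59.624)
ex = (C−B)/|BC| = (0.3330,0.9429); ey = (-0.9429,0.3330)
P = B + 1.69·ex + -1.10·ey = (-0.0181,2.4029)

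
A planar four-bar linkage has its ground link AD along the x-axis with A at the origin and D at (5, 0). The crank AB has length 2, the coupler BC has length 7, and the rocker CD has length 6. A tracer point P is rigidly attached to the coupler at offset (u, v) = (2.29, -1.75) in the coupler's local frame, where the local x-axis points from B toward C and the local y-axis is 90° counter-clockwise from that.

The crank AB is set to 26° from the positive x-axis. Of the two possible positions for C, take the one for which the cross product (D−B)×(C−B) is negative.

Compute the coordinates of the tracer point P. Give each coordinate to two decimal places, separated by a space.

0.74 -1.80

A=(0,0), D=(5.00,0)
B = A + 2.00·(cos26°, sin26°) = (1.7976, 0.8767)
|BD| = 3.3203
circle(B,7.00) ∩ circle(D,6.00): a=3.6178, h=5.9926
  candidates: C₊=(6.8694,5.7013) cross=19.897; C₋=(3.7046,-5.8585) cross=-19.897
  mode - wants cross < 0 → take C=(3.7046,-5.8585) (cross=-19.897)
ex = (C−B)/|BC| = (0.2724,-0.9622); ey = (0.9622,0.2724)
P = B + 2.29·ex + -1.75·ey = (0.7376,-1.8034)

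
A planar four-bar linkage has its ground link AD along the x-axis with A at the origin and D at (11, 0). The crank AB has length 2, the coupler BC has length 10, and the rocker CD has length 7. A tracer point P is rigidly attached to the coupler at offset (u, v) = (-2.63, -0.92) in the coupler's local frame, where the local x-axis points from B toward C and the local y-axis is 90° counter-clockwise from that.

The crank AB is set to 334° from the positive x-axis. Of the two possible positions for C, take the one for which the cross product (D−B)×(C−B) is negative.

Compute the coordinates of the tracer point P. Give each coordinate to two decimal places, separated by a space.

A=(0,0), D=(11.00,0)
B = A + 2.00·(cos334°, sin334°) = (1.7976, -0.8767)
|BD| = 9.2441
circle(B,10.00) ∩ circle(D,7.00): a=7.3806, h=6.7474
  candidates: C₊=(8.5049,6.5402) cross=62.373; C₋=(9.7848,-6.8937) cross=-62.373
  mode - wants cross < 0 → take C=(9.7848,-6.8937) (cross=-62.373)
ex = (C−B)/|BC| = (0.7987,-0.6017); ey = (0.6017,0.7987)
P = B + -2.63·ex + -0.92·ey = (-0.8566,-0.0291)

-0.86 -0.03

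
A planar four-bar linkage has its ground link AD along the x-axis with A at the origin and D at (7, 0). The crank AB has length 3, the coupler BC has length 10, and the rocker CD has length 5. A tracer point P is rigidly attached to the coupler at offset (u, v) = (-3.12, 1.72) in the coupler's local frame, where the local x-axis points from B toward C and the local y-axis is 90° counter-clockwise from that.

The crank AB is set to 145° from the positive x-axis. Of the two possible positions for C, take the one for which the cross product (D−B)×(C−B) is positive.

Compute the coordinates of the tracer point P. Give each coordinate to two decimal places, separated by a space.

A=(0,0), D=(7.00,0)
B = A + 3.00·(cos145°, sin145°) = (-2.4575, 1.7207)
|BD| = 9.6127
circle(B,10.00) ∩ circle(D,5.00): a=8.7074, h=4.9174
  candidates: C₊=(6.9896,5.0000) cross=47.269; C₋=(5.2291,-4.6759) cross=-47.269
  mode + wants cross > 0 → take C=(6.9896,5.0000) (cross=47.269)
ex = (C−B)/|BC| = (0.9447,0.3279); ey = (-0.3279,0.9447)
P = B + -3.12·ex + 1.72·ey = (-5.9690,2.3225)

-5.97 2.32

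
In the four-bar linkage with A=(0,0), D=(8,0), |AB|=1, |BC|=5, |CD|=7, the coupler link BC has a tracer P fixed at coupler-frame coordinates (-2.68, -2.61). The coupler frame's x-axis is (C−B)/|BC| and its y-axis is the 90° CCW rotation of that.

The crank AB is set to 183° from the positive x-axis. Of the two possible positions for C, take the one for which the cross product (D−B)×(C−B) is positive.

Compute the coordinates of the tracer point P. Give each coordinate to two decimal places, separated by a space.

A=(0,0), D=(8.00,0)
B = A + 1.00·(cos183°, sin183°) = (-0.9986, -0.0523)
|BD| = 8.9988
circle(B,5.00) ∩ circle(D,7.00): a=3.1659, h=3.8700
  candidates: C₊=(2.1447,3.8361) cross=34.826; C₋=(2.1897,-3.9039) cross=-34.826
  mode + wants cross > 0 → take C=(2.1447,3.8361) (cross=34.826)
ex = (C−B)/|BC| = (0.6287,0.7777); ey = (-0.7777,0.6287)
P = B + -2.68·ex + -2.61·ey = (-0.6537,-3.7773)

-0.65 -3.78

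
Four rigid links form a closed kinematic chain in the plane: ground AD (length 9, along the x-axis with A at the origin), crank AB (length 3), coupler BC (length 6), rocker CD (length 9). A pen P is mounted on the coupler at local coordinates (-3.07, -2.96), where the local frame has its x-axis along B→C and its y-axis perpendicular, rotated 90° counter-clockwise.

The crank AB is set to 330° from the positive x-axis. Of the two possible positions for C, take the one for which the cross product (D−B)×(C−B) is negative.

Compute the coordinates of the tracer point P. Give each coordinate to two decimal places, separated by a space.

-0.93 0.89

A=(0,0), D=(9.00,0)
B = A + 3.00·(cos330°, sin330°) = (2.5981, -1.5000)
|BD| = 6.5753
circle(B,6.00) ∩ circle(D,9.00): a=-0.1342, h=5.9985
  candidates: C₊=(1.0990,4.3097) cross=39.442; C₋=(3.8358,-7.3710) cross=-39.442
  mode - wants cross < 0 → take C=(3.8358,-7.3710) (cross=-39.442)
ex = (C−B)/|BC| = (0.2063,-0.9785); ey = (0.9785,0.2063)
P = B + -3.07·ex + -2.96·ey = (-0.9316,0.8934)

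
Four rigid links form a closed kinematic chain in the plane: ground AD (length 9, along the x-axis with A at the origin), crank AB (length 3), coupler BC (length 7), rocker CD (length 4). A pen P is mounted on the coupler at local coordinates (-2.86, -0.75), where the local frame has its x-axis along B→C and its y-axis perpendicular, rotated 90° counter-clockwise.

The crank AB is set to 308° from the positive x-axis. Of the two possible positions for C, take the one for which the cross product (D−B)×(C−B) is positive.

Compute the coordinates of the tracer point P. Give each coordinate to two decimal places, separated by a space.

0.58 -5.04

A=(0,0), D=(9.00,0)
B = A + 3.00·(cos308°, sin308°) = (1.8470, -2.3640)
|BD| = 7.5335
circle(B,7.00) ∩ circle(D,4.00): a=5.9570, h=3.6762
  candidates: C₊=(6.3495,2.9958) cross=27.695; C₋=(8.6567,-3.9852) cross=-27.695
  mode + wants cross > 0 → take C=(6.3495,2.9958) (cross=27.695)
ex = (C−B)/|BC| = (0.6432,0.7657); ey = (-0.7657,0.6432)
P = B + -2.86·ex + -0.75·ey = (0.5817,-5.0363)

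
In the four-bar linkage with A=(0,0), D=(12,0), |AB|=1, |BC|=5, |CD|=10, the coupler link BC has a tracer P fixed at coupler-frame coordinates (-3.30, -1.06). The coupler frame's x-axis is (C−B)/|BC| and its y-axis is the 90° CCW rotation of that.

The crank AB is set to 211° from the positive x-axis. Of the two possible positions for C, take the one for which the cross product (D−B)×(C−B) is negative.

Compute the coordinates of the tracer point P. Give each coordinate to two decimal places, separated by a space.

-3.99 0.96

A=(0,0), D=(12.00,0)
B = A + 1.00·(cos211°, sin211°) = (-0.8572, -0.5150)
|BD| = 12.8675
circle(B,5.00) ∩ circle(D,10.00): a=3.5194, h=3.5516
  candidates: C₊=(2.5173,3.1746) cross=45.700; C₋=(2.8016,-3.9229) cross=-45.700
  mode - wants cross < 0 → take C=(2.8016,-3.9229) (cross=-45.700)
ex = (C−B)/|BC| = (0.7318,-0.6816); ey = (0.6816,0.7318)
P = B + -3.30·ex + -1.06·ey = (-3.9944,0.9585)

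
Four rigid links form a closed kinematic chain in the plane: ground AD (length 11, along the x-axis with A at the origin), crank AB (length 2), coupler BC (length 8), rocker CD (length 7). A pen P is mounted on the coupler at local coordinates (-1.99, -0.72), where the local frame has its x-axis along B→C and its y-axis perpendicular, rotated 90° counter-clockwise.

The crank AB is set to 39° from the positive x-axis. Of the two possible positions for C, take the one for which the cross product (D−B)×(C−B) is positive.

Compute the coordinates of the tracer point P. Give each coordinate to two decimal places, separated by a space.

0.44 -0.54

A=(0,0), D=(11.00,0)
B = A + 2.00·(cos39°, sin39°) = (1.5543, 1.2586)
|BD| = 9.5292
circle(B,8.00) ∩ circle(D,7.00): a=5.5517, h=5.7601
  candidates: C₊=(7.8181,6.2350) cross=54.889; C₋=(6.2965,-5.1843) cross=-54.889
  mode + wants cross > 0 → take C=(7.8181,6.2350) (cross=54.889)
ex = (C−B)/|BC| = (0.7830,0.6220); ey = (-0.6220,0.7830)
P = B + -1.99·ex + -0.72·ey = (0.4440,-0.5430)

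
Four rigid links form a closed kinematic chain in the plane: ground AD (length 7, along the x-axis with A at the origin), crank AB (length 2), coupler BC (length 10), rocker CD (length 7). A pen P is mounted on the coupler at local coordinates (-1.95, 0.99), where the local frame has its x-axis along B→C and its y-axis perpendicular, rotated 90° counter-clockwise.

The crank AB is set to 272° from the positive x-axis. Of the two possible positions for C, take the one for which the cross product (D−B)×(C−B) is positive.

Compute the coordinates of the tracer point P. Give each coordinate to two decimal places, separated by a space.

-1.75 -3.21

A=(0,0), D=(7.00,0)
B = A + 2.00·(cos272°, sin272°) = (0.0698, -1.9988)
|BD| = 7.2127
circle(B,10.00) ∩ circle(D,7.00): a=7.1418, h=6.9996
  candidates: C₊=(4.9921,6.7059) cross=50.486; C₋=(8.8716,-6.7452) cross=-50.486
  mode + wants cross > 0 → take C=(4.9921,6.7059) (cross=50.486)
ex = (C−B)/|BC| = (0.4922,0.8705); ey = (-0.8705,0.4922)
P = B + -1.95·ex + 0.99·ey = (-1.7518,-3.2089)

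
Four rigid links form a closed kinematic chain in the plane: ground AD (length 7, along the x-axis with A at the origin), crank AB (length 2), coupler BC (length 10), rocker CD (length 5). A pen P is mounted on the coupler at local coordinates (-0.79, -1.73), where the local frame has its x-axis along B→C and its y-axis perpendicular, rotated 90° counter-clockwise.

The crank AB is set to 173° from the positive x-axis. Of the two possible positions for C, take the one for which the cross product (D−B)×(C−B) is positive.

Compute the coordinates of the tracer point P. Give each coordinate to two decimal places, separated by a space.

A=(0,0), D=(7.00,0)
B = A + 2.00·(cos173°, sin173°) = (-1.9851, 0.2437)
|BD| = 8.9884
circle(B,10.00) ∩ circle(D,5.00): a=8.6662, h=4.9896
  candidates: C₊=(6.8133,4.9965) cross=44.849; C₋=(6.5427,-4.9790) cross=-44.849
  mode + wants cross > 0 → take C=(6.8133,4.9965) (cross=44.849)
ex = (C−B)/|BC| = (0.8798,0.4753); ey = (-0.4753,0.8798)
P = B + -0.79·ex + -1.73·ey = (-1.8579,-1.6538)

-1.86 -1.65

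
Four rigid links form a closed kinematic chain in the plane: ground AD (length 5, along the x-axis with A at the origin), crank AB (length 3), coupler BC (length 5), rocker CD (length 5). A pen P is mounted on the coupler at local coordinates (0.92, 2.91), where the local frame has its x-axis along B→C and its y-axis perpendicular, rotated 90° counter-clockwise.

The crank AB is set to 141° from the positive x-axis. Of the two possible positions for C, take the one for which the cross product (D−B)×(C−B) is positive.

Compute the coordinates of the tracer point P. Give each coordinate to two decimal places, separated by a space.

A=(0,0), D=(5.00,0)
B = A + 3.00·(cos141°, sin141°) = (-2.3314, 1.8880)
|BD| = 7.5706
circle(B,5.00) ∩ circle(D,5.00): a=3.7853, h=3.2667
  candidates: C₊=(2.1489,4.1075) cross=24.731; C₋=(0.5196,-2.2195) cross=-24.731
  mode + wants cross > 0 → take C=(2.1489,4.1075) (cross=24.731)
ex = (C−B)/|BC| = (0.8961,0.4439); ey = (-0.4439,0.8961)
P = B + 0.92·ex + 2.91·ey = (-2.7988,4.9039)

-2.80 4.90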